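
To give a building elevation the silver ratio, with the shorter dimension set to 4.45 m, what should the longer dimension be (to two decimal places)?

10.74 m

silver ratio ≈ 2.41421.
Longer side = 4.45 × 2.41421 ≈ 10.7432 → 10.74 m.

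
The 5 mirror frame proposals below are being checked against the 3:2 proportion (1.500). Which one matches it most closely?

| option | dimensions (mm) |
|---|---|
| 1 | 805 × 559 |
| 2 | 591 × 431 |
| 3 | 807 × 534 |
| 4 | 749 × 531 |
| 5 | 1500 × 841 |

3

Ratios (long/short): 1 ≈ 1.440; 2 ≈ 1.371; 3 ≈ 1.511; 4 ≈ 1.411; 5 ≈ 1.784.
3:2 ≈ 1.500; option 3 is nearest (Δ 0.011).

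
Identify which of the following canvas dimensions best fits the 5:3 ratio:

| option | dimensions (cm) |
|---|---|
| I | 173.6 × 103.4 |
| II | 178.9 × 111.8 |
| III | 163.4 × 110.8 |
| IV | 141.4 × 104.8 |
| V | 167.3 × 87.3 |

Ratios (long/short): I ≈ 1.679; II ≈ 1.600; III ≈ 1.475; IV ≈ 1.349; V ≈ 1.916.
5:3 ≈ 1.667; option I is nearest (Δ 0.012).

I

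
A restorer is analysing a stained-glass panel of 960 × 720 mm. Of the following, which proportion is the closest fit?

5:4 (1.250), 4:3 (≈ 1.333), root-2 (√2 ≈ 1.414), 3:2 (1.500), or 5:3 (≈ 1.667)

Ratio = 960 / 720 ≈ 1.333.
Distances: 5:4 1.250 (Δ 0.083); 4:3 1.333 (Δ 0.000); root-2 1.414 (Δ 0.081); 3:2 1.500 (Δ 0.167); 5:3 1.667 (Δ 0.334).

4:3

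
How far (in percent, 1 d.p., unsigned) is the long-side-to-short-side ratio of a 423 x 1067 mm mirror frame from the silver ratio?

4.5%

Ratio = 1067 / 423 ≈ 2.5225.
Ideal silver ratio ≈ 2.4142. |2.5225 − 2.4142| / 2.4142 ≈ 4.49% → 4.5%.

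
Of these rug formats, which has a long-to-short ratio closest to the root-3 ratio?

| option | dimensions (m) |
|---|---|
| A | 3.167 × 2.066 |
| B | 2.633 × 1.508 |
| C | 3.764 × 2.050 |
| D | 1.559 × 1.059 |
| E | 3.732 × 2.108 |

B

Target root-3 ≈ 1.732.
A: 1.533 (Δ0.199)  B: 1.746 (Δ0.014)  C: 1.836 (Δ0.104)  D: 1.472 (Δ0.260)  E: 1.770 (Δ0.038)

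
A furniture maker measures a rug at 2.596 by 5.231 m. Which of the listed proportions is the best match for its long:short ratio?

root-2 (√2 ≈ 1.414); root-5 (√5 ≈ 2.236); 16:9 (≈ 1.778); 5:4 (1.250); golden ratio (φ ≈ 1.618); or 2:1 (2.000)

Ratio = 5.231 / 2.596 ≈ 2.015.
Distances: root-2 1.414 (Δ 0.601); root-5 2.236 (Δ 0.221); 16:9 1.778 (Δ 0.237); 5:4 1.250 (Δ 0.765); golden ratio 1.618 (Δ 0.397); 2:1 2.000 (Δ 0.015).

2:1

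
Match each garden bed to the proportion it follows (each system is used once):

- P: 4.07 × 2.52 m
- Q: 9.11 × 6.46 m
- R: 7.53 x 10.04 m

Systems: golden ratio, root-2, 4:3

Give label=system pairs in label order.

P=golden ratio, Q=root-2, R=4:3

Ratios: P ≈ 1.615; Q ≈ 1.410; R ≈ 1.333.
Targets: golden ratio ≈ 1.618; root-2 ≈ 1.414; 4:3 ≈ 1.333.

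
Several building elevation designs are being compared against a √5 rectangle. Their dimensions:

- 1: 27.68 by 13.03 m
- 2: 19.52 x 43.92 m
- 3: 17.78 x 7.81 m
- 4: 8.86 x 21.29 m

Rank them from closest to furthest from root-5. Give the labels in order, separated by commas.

Ratios: 1 = 27.68 / 13.03 ≈ 2.124; 2 = 43.92 / 19.52 ≈ 2.250; 3 = 17.78 / 7.81 ≈ 2.277; 4 = 21.29 / 8.86 ≈ 2.403.
|Δ from 2.236|: 1 0.112; 2 0.014; 3 0.041; 4 0.167.

2, 3, 1, 4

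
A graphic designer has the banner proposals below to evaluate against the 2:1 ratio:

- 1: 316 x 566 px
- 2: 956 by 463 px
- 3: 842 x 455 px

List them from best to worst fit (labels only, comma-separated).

2, 3, 1

Ratios: 1 = 566 / 316 ≈ 1.791; 2 = 956 / 463 ≈ 2.065; 3 = 842 / 455 ≈ 1.851.
|Δ from 2.000|: 1 0.209; 2 0.065; 3 0.149.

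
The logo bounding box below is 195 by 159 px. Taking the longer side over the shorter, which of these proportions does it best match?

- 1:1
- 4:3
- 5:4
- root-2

5:4

Ratio = 195 / 159 ≈ 1.226.
Distances: 1:1 1.000 (Δ 0.226); 4:3 1.333 (Δ 0.107); 5:4 1.250 (Δ 0.024); root-2 1.414 (Δ 0.188).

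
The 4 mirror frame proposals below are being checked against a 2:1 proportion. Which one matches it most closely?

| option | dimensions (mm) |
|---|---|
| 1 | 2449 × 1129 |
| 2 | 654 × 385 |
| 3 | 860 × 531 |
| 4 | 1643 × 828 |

Target 2:1 ≈ 2.000.
1: 2.169 (Δ0.169)  2: 1.699 (Δ0.301)  3: 1.620 (Δ0.380)  4: 1.984 (Δ0.016)

4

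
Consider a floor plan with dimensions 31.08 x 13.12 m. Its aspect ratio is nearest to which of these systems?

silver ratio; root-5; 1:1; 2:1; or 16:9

silver ratio

Ratio = 31.08 / 13.12 ≈ 2.369.
Distances: silver ratio 2.414 (Δ 0.045); root-5 2.236 (Δ 0.133); 1:1 1.000 (Δ 1.369); 2:1 2.000 (Δ 0.369); 16:9 1.778 (Δ 0.591).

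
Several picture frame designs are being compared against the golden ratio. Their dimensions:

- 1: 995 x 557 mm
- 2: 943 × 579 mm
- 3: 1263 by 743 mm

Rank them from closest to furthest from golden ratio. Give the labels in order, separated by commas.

2, 3, 1

Ratios: 1 = 995 / 557 ≈ 1.786; 2 = 943 / 579 ≈ 1.629; 3 = 1263 / 743 ≈ 1.700.
|Δ from 1.618|: 1 0.168; 2 0.011; 3 0.082.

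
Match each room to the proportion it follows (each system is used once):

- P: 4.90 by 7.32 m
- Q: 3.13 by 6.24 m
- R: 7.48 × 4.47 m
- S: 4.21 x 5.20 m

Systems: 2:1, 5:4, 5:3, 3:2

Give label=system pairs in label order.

P = 7.32/4.90 ≈ 1.494 → 3:2 (1.500)
Q = 6.24/3.13 ≈ 1.994 → 2:1 (2.000)
R = 7.48/4.47 ≈ 1.673 → 5:3 (1.667)
S = 5.20/4.21 ≈ 1.235 → 5:4 (1.250)

P=3:2, Q=2:1, R=5:3, S=5:4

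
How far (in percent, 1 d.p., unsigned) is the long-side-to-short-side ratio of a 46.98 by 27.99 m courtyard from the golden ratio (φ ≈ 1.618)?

3.7%

Ratio = 46.98 / 27.99 ≈ 1.6785.
Ideal golden ratio ≈ 1.6180. |1.6785 − 1.6180| / 1.6180 ≈ 3.74% → 3.7%.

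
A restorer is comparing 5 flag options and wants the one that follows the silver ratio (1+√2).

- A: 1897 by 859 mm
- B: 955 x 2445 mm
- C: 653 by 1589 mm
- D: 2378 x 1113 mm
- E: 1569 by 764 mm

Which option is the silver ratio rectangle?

Target silver ratio ≈ 2.414.
A: 2.208 (Δ0.206)  B: 2.560 (Δ0.146)  C: 2.433 (Δ0.019)  D: 2.137 (Δ0.277)  E: 2.054 (Δ0.360)

C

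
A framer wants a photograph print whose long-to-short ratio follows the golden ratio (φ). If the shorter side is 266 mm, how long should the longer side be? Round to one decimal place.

430.4 mm

golden ratio ≈ 1.61803.
Longer side = 266 × 1.61803 ≈ 430.396 → 430.4 mm.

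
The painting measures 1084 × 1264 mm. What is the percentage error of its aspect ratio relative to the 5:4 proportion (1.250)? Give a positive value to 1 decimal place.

Ratio = 1264 / 1084 ≈ 1.1661.
Ideal 5:4 = 1.2500. |1.1661 − 1.2500| / 1.2500 ≈ 6.71% → 6.7%.

6.7%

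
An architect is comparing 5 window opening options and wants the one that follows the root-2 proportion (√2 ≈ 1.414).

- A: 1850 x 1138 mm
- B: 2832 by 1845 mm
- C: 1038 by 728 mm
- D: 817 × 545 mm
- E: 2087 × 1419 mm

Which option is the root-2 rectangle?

C

Target root-2 ≈ 1.414.
A: 1.626 (Δ0.212)  B: 1.535 (Δ0.121)  C: 1.426 (Δ0.012)  D: 1.499 (Δ0.085)  E: 1.471 (Δ0.057)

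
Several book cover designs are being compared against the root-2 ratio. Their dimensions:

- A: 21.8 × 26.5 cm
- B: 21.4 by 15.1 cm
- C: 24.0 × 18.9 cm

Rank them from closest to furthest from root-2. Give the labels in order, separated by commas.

A: 26.5/21.8 ≈ 1.216 → |1.216 − 1.414| = 0.198
B: 21.4/15.1 ≈ 1.417 → |1.417 − 1.414| = 0.003
C: 24.0/18.9 ≈ 1.270 → |1.270 − 1.414| = 0.144

B, C, A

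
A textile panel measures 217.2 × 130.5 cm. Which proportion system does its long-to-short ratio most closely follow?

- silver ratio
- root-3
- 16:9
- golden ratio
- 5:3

Ratio = 217.2 / 130.5 ≈ 1.664.
Distances: silver ratio 2.414 (Δ 0.750); root-3 1.732 (Δ 0.068); 16:9 1.778 (Δ 0.114); golden ratio 1.618 (Δ 0.046); 5:3 1.667 (Δ 0.003).

5:3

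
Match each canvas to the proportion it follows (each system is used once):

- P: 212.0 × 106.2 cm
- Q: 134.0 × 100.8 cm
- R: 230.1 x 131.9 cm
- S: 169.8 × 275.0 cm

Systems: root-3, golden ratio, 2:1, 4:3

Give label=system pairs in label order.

P=2:1, Q=4:3, R=root-3, S=golden ratio

P = 212.0/106.2 ≈ 1.996 → 2:1 (2.000)
Q = 134.0/100.8 ≈ 1.329 → 4:3 (1.333)
R = 230.1/131.9 ≈ 1.745 → root-3 (1.732)
S = 275.0/169.8 ≈ 1.620 → golden ratio (1.618)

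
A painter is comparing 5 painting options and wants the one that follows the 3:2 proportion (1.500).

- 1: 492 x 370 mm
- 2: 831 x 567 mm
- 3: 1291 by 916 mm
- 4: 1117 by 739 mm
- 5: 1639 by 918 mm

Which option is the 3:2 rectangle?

4

Target 3:2 ≈ 1.500.
1: 1.330 (Δ0.170)  2: 1.466 (Δ0.034)  3: 1.409 (Δ0.091)  4: 1.512 (Δ0.012)  5: 1.785 (Δ0.285)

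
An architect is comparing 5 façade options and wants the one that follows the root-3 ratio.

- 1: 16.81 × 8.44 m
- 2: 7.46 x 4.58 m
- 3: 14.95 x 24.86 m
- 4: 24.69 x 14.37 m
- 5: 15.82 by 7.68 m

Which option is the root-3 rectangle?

4

Ratios (long/short): 1 ≈ 1.992; 2 ≈ 1.629; 3 ≈ 1.663; 4 ≈ 1.718; 5 ≈ 2.060.
root-3 ≈ 1.732; option 4 is nearest (Δ 0.014).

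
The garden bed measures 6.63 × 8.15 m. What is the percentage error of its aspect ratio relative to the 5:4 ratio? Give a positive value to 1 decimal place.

Ratio = 8.15 / 6.63 ≈ 1.2293.
Ideal 5:4 = 1.2500. |1.2293 − 1.2500| / 1.2500 ≈ 1.66% → 1.7%.

1.7%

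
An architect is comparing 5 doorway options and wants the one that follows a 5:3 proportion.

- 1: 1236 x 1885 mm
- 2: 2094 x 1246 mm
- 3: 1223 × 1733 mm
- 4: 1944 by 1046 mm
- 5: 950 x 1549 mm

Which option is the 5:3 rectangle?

2

Ratios (long/short): 1 ≈ 1.525; 2 ≈ 1.681; 3 ≈ 1.417; 4 ≈ 1.859; 5 ≈ 1.631.
5:3 ≈ 1.667; option 2 is nearest (Δ 0.014).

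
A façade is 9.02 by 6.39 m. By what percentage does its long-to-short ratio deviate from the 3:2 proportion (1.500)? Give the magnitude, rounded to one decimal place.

5.9%

Ratio = 9.02 / 6.39 ≈ 1.4116.
Ideal 3:2 = 1.5000. |1.4116 − 1.5000| / 1.5000 ≈ 5.89% → 5.9%.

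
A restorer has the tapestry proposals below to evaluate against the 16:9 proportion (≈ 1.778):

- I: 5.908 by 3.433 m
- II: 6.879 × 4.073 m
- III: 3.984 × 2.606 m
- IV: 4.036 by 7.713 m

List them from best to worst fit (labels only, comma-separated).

Ratios: I = 5.908 / 3.433 ≈ 1.721; II = 6.879 / 4.073 ≈ 1.689; III = 3.984 / 2.606 ≈ 1.529; IV = 7.713 / 4.036 ≈ 1.911.
|Δ from 1.778|: I 0.057; II 0.089; III 0.249; IV 0.133.

I, II, IV, III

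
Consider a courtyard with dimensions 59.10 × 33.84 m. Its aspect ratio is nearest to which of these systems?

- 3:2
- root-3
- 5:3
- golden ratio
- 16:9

root-3

Ratio = 59.10 / 33.84 ≈ 1.746.
Distances: 3:2 1.500 (Δ 0.246); root-3 1.732 (Δ 0.014); 5:3 1.667 (Δ 0.079); golden ratio 1.618 (Δ 0.128); 16:9 1.778 (Δ 0.032).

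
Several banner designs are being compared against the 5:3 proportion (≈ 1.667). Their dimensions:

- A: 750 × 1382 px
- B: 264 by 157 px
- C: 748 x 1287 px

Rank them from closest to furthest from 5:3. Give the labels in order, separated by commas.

Ratios: A = 1382 / 750 ≈ 1.843; B = 264 / 157 ≈ 1.682; C = 1287 / 748 ≈ 1.721.
|Δ from 1.667|: A 0.176; B 0.015; C 0.054.

B, C, A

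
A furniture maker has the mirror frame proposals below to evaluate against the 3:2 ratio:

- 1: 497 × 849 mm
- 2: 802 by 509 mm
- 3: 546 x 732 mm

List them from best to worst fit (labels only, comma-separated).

2, 3, 1

1: 849/497 ≈ 1.708 → |1.708 − 1.500| = 0.208
2: 802/509 ≈ 1.576 → |1.576 − 1.500| = 0.076
3: 732/546 ≈ 1.341 → |1.341 − 1.500| = 0.159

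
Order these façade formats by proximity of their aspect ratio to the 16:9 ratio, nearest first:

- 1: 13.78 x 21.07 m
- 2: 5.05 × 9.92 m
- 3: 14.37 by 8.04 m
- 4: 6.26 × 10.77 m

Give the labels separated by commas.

3, 4, 2, 1

1: 21.07/13.78 ≈ 1.529 → |1.529 − 1.778| = 0.249
2: 9.92/5.05 ≈ 1.964 → |1.964 − 1.778| = 0.186
3: 14.37/8.04 ≈ 1.787 → |1.787 − 1.778| = 0.009
4: 10.77/6.26 ≈ 1.720 → |1.720 − 1.778| = 0.058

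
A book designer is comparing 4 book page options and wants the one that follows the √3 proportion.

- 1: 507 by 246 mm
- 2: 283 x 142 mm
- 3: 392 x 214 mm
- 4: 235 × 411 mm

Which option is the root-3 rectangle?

Target root-3 ≈ 1.732.
1: 2.061 (Δ0.329)  2: 1.993 (Δ0.261)  3: 1.832 (Δ0.100)  4: 1.749 (Δ0.017)

4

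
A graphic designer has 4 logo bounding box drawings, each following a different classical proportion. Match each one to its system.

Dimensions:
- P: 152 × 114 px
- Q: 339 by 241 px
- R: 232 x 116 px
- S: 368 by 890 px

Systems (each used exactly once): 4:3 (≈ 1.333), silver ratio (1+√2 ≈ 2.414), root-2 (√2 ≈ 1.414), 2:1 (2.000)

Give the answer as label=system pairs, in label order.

P=4:3, Q=root-2, R=2:1, S=silver ratio

P = 152/114 ≈ 1.333 → 4:3 (1.333)
Q = 339/241 ≈ 1.407 → root-2 (1.414)
R = 232/116 ≈ 2.000 → 2:1 (2.000)
S = 890/368 ≈ 2.418 → silver ratio (2.414)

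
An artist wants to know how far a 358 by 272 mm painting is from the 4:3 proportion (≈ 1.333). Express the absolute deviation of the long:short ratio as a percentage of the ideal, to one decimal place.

Ratio = 358 / 272 ≈ 1.3162.
Ideal 4:3 ≈ 1.3333. |1.3162 − 1.3333| / 1.3333 ≈ 1.28% → 1.3%.

1.3%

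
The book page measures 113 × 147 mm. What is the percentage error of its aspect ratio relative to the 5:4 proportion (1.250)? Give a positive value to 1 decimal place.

Ratio = 147 / 113 ≈ 1.3009.
Ideal 5:4 = 1.2500. |1.3009 − 1.2500| / 1.2500 ≈ 4.07% → 4.1%.

4.1%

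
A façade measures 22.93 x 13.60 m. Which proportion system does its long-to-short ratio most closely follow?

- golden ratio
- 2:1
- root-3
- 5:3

5:3

Ratio = 22.93 / 13.60 ≈ 1.686.
Distances: golden ratio 1.618 (Δ 0.068); 2:1 2.000 (Δ 0.314); root-3 1.732 (Δ 0.046); 5:3 1.667 (Δ 0.019).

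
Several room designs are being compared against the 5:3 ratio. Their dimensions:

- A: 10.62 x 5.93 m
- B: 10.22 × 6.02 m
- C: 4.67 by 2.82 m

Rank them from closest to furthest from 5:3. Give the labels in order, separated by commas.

A: 10.62/5.93 ≈ 1.791 → |1.791 − 1.667| = 0.124
B: 10.22/6.02 ≈ 1.698 → |1.698 − 1.667| = 0.031
C: 4.67/2.82 ≈ 1.656 → |1.656 − 1.667| = 0.011

C, B, A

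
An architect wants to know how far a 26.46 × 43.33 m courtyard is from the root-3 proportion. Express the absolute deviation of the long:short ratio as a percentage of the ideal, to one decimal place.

5.5%

Ratio = 43.33 / 26.46 ≈ 1.6376.
Ideal root-3 ≈ 1.7321. |1.6376 − 1.7321| / 1.7321 ≈ 5.46% → 5.5%.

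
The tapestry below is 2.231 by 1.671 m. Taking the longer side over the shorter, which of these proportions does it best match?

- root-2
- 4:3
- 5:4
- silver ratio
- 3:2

4:3

Ratio = 2.231 / 1.671 ≈ 1.335.
Distances: root-2 1.414 (Δ 0.079); 4:3 1.333 (Δ 0.002); 5:4 1.250 (Δ 0.085); silver ratio 2.414 (Δ 1.079); 3:2 1.500 (Δ 0.165).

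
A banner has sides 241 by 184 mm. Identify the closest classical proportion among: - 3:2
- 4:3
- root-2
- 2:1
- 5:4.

4:3

Ratio = 241 / 184 ≈ 1.310.
Distances: 3:2 1.500 (Δ 0.190); 4:3 1.333 (Δ 0.023); root-2 1.414 (Δ 0.104); 2:1 2.000 (Δ 0.690); 5:4 1.250 (Δ 0.060).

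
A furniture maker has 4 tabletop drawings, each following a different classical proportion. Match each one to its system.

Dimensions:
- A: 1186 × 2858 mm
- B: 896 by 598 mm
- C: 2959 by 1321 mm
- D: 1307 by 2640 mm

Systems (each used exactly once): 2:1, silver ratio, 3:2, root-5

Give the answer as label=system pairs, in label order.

A=silver ratio, B=3:2, C=root-5, D=2:1

Ratios: A ≈ 2.410; B ≈ 1.498; C ≈ 2.240; D ≈ 2.020.
Targets: 2:1 ≈ 2.000; silver ratio ≈ 2.414; 3:2 ≈ 1.500; root-5 ≈ 2.236.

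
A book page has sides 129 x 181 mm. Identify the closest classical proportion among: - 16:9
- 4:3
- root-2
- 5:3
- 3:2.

root-2

Ratio = 181 / 129 ≈ 1.403.
Distances: 16:9 1.778 (Δ 0.375); 4:3 1.333 (Δ 0.070); root-2 1.414 (Δ 0.011); 5:3 1.667 (Δ 0.264); 3:2 1.500 (Δ 0.097).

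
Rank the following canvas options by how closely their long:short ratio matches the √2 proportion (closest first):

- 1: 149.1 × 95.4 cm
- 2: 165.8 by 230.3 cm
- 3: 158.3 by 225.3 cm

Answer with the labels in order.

3, 2, 1

1: 149.1/95.4 ≈ 1.563 → |1.563 − 1.414| = 0.149
2: 230.3/165.8 ≈ 1.389 → |1.389 − 1.414| = 0.025
3: 225.3/158.3 ≈ 1.423 → |1.423 − 1.414| = 0.009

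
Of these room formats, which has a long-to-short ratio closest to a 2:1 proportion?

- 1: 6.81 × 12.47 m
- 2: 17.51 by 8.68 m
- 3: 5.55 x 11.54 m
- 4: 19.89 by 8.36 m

2

Ratios (long/short): 1 ≈ 1.831; 2 ≈ 2.017; 3 ≈ 2.079; 4 ≈ 2.379.
2:1 ≈ 2.000; option 2 is nearest (Δ 0.017).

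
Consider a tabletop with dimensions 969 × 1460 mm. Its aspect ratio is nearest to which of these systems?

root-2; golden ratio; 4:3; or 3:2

Ratio = 1460 / 969 ≈ 1.507.
Distances: root-2 1.414 (Δ 0.093); golden ratio 1.618 (Δ 0.111); 4:3 1.333 (Δ 0.174); 3:2 1.500 (Δ 0.007).

3:2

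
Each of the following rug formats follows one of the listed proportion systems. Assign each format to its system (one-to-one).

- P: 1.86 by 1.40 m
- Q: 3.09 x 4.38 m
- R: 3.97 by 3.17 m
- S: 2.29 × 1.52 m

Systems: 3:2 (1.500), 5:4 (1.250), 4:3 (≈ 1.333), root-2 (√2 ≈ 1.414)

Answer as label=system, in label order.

P=4:3, Q=root-2, R=5:4, S=3:2

Ratios: P ≈ 1.329; Q ≈ 1.417; R ≈ 1.252; S ≈ 1.507.
Targets: 3:2 ≈ 1.500; 5:4 ≈ 1.250; 4:3 ≈ 1.333; root-2 ≈ 1.414.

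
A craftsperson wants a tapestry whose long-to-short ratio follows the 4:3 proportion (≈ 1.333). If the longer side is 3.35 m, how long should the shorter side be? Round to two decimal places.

4:3 ≈ 1.33333.
Shorter side = 3.35 ÷ 1.33333 ≈ 2.5125 → 2.51 m.

2.51 m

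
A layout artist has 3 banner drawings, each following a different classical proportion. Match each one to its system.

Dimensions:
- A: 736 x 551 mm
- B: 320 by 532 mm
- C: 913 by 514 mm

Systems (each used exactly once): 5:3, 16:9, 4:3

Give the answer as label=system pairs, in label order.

A=4:3, B=5:3, C=16:9

A = 736/551 ≈ 1.336 → 4:3 (1.333)
B = 532/320 ≈ 1.663 → 5:3 (1.667)
C = 913/514 ≈ 1.776 → 16:9 (1.778)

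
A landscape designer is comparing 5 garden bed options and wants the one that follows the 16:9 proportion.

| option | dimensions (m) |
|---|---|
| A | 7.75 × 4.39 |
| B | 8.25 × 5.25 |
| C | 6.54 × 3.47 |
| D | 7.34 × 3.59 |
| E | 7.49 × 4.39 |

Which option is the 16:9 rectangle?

Target 16:9 ≈ 1.778.
A: 1.765 (Δ0.013)  B: 1.571 (Δ0.207)  C: 1.885 (Δ0.107)  D: 2.045 (Δ0.267)  E: 1.706 (Δ0.072)

A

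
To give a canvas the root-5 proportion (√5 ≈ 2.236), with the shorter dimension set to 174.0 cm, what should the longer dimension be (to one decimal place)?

389.1 cm

root-5 ≈ 2.23607.
Longer side = 174.0 × 2.23607 ≈ 389.076 → 389.1 cm.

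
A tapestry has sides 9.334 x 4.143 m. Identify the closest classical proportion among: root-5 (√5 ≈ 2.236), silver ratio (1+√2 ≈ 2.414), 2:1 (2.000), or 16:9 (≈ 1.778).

Ratio = 9.334 / 4.143 ≈ 2.253.
Distances: root-5 2.236 (Δ 0.017); silver ratio 2.414 (Δ 0.161); 2:1 2.000 (Δ 0.253); 16:9 1.778 (Δ 0.475).

root-5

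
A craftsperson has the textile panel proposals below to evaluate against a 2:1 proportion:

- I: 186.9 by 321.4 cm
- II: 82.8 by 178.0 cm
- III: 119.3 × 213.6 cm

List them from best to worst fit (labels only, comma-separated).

I: 321.4/186.9 ≈ 1.720 → |1.720 − 2.000| = 0.280
II: 178.0/82.8 ≈ 2.150 → |2.150 − 2.000| = 0.150
III: 213.6/119.3 ≈ 1.790 → |1.790 − 2.000| = 0.210

II, III, I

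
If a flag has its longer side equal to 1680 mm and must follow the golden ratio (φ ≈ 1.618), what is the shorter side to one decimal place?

golden ratio ≈ 1.61803.
Shorter side = 1680 ÷ 1.61803 ≈ 1038.300 → 1038.3 mm.

1038.3 mm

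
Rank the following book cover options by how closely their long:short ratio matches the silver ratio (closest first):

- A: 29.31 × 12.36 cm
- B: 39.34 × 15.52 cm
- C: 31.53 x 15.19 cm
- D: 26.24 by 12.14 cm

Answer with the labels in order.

A, B, D, C

Ratios: A = 29.31 / 12.36 ≈ 2.371; B = 39.34 / 15.52 ≈ 2.535; C = 31.53 / 15.19 ≈ 2.076; D = 26.24 / 12.14 ≈ 2.161.
|Δ from 2.414|: A 0.043; B 0.121; C 0.338; D 0.253.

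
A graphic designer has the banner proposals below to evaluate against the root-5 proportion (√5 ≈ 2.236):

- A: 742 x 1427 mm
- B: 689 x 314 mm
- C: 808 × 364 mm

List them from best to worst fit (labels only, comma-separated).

Ratios: A = 1427 / 742 ≈ 1.923; B = 689 / 314 ≈ 2.194; C = 808 / 364 ≈ 2.220.
|Δ from 2.236|: A 0.313; B 0.042; C 0.016.

C, B, A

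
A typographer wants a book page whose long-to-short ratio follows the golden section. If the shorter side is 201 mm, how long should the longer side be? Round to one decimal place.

golden ratio ≈ 1.61803.
Longer side = 201 × 1.61803 ≈ 325.224 → 325.2 mm.

325.2 mm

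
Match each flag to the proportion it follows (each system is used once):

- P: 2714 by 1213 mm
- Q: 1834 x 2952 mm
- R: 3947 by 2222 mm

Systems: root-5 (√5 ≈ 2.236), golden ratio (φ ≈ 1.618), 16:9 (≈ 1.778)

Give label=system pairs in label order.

P=root-5, Q=golden ratio, R=16:9

P = 2714/1213 ≈ 2.237 → root-5 (2.236)
Q = 2952/1834 ≈ 1.610 → golden ratio (1.618)
R = 3947/2222 ≈ 1.776 → 16:9 (1.778)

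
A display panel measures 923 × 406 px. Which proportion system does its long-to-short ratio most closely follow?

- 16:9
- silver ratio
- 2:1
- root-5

923/406 ≈ 2.273. Nearest candidates are root-5 (2.236, off by 0.037) and silver ratio (2.414, off by 0.141).

root-5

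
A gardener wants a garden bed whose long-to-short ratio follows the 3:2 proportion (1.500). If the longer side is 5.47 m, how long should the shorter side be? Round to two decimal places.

3:2 = 1.50000.
Shorter side = 5.47 ÷ 1.50000 ≈ 3.6467 → 3.65 m.

3.65 m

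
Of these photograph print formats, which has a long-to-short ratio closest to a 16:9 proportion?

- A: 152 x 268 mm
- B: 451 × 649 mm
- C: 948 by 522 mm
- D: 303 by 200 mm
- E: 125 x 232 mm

A

Target 16:9 ≈ 1.778.
A: 1.763 (Δ0.015)  B: 1.439 (Δ0.339)  C: 1.816 (Δ0.038)  D: 1.515 (Δ0.263)  E: 1.856 (Δ0.078)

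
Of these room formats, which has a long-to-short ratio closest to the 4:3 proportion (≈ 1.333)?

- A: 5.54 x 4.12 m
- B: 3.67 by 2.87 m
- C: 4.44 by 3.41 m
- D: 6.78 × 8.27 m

Target 4:3 ≈ 1.333.
A: 1.345 (Δ0.012)  B: 1.279 (Δ0.054)  C: 1.302 (Δ0.031)  D: 1.220 (Δ0.113)

A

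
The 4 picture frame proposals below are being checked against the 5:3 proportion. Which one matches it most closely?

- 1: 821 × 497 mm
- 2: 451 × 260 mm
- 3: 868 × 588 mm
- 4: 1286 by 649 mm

1

Target 5:3 ≈ 1.667.
1: 1.652 (Δ0.015)  2: 1.735 (Δ0.068)  3: 1.476 (Δ0.191)  4: 1.982 (Δ0.315)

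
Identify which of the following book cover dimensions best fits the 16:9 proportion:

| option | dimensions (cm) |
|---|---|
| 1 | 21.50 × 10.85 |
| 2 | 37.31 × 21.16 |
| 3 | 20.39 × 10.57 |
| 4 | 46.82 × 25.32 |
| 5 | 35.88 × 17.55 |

Target 16:9 ≈ 1.778.
1: 1.982 (Δ0.204)  2: 1.763 (Δ0.015)  3: 1.929 (Δ0.151)  4: 1.849 (Δ0.071)  5: 2.044 (Δ0.266)

2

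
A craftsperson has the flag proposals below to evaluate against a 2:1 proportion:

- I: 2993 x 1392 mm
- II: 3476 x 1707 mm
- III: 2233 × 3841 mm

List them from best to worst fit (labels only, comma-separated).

II, I, III

I: 2993/1392 ≈ 2.150 → |2.150 − 2.000| = 0.150
II: 3476/1707 ≈ 2.036 → |2.036 − 2.000| = 0.036
III: 3841/2233 ≈ 1.720 → |1.720 − 2.000| = 0.280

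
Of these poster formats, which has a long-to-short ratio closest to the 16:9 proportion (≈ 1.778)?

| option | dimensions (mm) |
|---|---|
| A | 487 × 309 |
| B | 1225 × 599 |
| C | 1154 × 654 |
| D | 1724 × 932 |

Target 16:9 ≈ 1.778.
A: 1.576 (Δ0.202)  B: 2.045 (Δ0.267)  C: 1.765 (Δ0.013)  D: 1.850 (Δ0.072)

C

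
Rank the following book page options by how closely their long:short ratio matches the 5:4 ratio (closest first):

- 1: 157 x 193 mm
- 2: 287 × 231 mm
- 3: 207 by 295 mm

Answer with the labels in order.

2, 1, 3

Ratios: 1 = 193 / 157 ≈ 1.229; 2 = 287 / 231 ≈ 1.242; 3 = 295 / 207 ≈ 1.425.
|Δ from 1.250|: 1 0.021; 2 0.008; 3 0.175.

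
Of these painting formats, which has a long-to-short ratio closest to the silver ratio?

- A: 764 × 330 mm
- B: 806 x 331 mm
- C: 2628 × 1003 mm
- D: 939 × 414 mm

Ratios (long/short): A ≈ 2.315; B ≈ 2.435; C ≈ 2.620; D ≈ 2.268.
silver ratio ≈ 2.414; option B is nearest (Δ 0.021).

B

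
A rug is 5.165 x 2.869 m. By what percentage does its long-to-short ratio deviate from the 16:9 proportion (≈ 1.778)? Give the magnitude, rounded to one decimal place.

Ratio = 5.165 / 2.869 ≈ 1.8003.
Ideal 16:9 ≈ 1.7778. |1.8003 − 1.7778| / 1.7778 ≈ 1.27% → 1.3%.

1.3%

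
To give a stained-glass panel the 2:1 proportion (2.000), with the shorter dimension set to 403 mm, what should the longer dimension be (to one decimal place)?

806.0 mm

2:1 = 2.00000.
Longer side = 403 × 2.00000 ≈ 806.000 → 806.0 mm.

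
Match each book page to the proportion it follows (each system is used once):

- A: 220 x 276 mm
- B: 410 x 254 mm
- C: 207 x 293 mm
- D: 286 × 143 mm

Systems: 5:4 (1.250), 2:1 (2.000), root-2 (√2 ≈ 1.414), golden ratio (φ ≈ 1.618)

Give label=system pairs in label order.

A = 276/220 ≈ 1.255 → 5:4 (1.250)
B = 410/254 ≈ 1.614 → golden ratio (1.618)
C = 293/207 ≈ 1.415 → root-2 (1.414)
D = 286/143 ≈ 2.000 → 2:1 (2.000)

A=5:4, B=golden ratio, C=root-2, D=2:1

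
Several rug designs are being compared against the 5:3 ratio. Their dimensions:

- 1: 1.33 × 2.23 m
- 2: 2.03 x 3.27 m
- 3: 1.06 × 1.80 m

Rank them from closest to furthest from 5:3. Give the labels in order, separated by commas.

Ratios: 1 = 2.23 / 1.33 ≈ 1.677; 2 = 3.27 / 2.03 ≈ 1.611; 3 = 1.80 / 1.06 ≈ 1.698.
|Δ from 1.667|: 1 0.010; 2 0.056; 3 0.031.

1, 3, 2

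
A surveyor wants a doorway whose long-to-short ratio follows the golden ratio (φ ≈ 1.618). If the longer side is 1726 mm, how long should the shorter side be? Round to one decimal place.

golden ratio ≈ 1.61803.
Shorter side = 1726 ÷ 1.61803 ≈ 1066.729 → 1066.7 mm.

1066.7 mm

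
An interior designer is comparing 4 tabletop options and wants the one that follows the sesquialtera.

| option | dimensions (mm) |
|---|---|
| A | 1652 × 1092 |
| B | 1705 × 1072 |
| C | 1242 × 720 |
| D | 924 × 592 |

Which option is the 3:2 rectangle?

Ratios (long/short): A ≈ 1.513; B ≈ 1.590; C ≈ 1.725; D ≈ 1.561.
3:2 ≈ 1.500; option A is nearest (Δ 0.013).

A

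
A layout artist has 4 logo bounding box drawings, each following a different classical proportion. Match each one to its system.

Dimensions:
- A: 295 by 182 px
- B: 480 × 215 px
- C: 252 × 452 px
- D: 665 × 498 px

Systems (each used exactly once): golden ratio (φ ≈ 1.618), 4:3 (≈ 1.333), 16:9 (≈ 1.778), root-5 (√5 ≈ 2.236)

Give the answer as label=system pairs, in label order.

A=golden ratio, B=root-5, C=16:9, D=4:3

A = 295/182 ≈ 1.621 → golden ratio (1.618)
B = 480/215 ≈ 2.233 → root-5 (2.236)
C = 452/252 ≈ 1.794 → 16:9 (1.778)
D = 665/498 ≈ 1.335 → 4:3 (1.333)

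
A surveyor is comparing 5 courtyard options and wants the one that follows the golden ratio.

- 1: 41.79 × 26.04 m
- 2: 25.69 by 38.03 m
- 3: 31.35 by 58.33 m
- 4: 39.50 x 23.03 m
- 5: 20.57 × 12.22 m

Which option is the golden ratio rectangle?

Target golden ratio ≈ 1.618.
1: 1.605 (Δ0.013)  2: 1.480 (Δ0.138)  3: 1.861 (Δ0.243)  4: 1.715 (Δ0.097)  5: 1.683 (Δ0.065)

1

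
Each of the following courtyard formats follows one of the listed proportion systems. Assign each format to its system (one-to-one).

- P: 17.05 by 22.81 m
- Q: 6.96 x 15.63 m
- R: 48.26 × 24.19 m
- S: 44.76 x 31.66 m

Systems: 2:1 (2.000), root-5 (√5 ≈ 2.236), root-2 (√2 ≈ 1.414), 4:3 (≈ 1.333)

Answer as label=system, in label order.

P = 22.81/17.05 ≈ 1.338 → 4:3 (1.333)
Q = 15.63/6.96 ≈ 2.246 → root-5 (2.236)
R = 48.26/24.19 ≈ 1.995 → 2:1 (2.000)
S = 44.76/31.66 ≈ 1.414 → root-2 (1.414)

P=4:3, Q=root-5, R=2:1, S=root-2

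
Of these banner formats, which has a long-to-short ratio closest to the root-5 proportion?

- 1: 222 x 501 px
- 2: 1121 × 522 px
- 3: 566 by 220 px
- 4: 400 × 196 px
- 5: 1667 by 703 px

1

Ratios (long/short): 1 ≈ 2.257; 2 ≈ 2.148; 3 ≈ 2.573; 4 ≈ 2.041; 5 ≈ 2.371.
root-5 ≈ 2.236; option 1 is nearest (Δ 0.021).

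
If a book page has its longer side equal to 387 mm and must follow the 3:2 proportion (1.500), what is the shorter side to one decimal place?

3:2 = 1.50000.
Shorter side = 387 ÷ 1.50000 ≈ 258.000 → 258.0 mm.

258.0 mm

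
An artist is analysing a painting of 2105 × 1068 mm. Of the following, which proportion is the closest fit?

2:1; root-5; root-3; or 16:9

2:1

2105/1068 ≈ 1.971. Nearest candidates are 2:1 (2.000, off by 0.029) and 16:9 (1.778, off by 0.193).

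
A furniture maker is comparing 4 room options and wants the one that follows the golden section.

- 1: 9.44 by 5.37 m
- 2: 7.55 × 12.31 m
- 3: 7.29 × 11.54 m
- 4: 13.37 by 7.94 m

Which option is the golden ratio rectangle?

Target golden ratio ≈ 1.618.
1: 1.758 (Δ0.140)  2: 1.630 (Δ0.012)  3: 1.583 (Δ0.035)  4: 1.684 (Δ0.066)

2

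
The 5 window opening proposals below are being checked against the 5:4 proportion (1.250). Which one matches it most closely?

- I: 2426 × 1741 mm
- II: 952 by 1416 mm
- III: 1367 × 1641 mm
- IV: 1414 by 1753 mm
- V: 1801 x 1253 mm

Ratios (long/short): I ≈ 1.393; II ≈ 1.487; III ≈ 1.200; IV ≈ 1.240; V ≈ 1.437.
5:4 ≈ 1.250; option IV is nearest (Δ 0.010).

IV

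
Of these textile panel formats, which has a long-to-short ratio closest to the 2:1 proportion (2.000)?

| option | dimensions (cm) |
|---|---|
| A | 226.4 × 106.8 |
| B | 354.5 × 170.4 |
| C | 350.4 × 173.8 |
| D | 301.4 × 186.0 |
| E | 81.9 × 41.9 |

Ratios (long/short): A ≈ 2.120; B ≈ 2.080; C ≈ 2.016; D ≈ 1.620; E ≈ 1.955.
2:1 ≈ 2.000; option C is nearest (Δ 0.016).

C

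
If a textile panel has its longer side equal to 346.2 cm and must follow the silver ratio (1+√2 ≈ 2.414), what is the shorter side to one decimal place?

143.4 cm

silver ratio ≈ 2.41421.
Shorter side = 346.2 ÷ 2.41421 ≈ 143.401 → 143.4 cm.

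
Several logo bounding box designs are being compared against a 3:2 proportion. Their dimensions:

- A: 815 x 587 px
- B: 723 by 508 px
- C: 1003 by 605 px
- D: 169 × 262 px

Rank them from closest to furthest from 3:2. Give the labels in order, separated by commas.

Ratios: A = 815 / 587 ≈ 1.388; B = 723 / 508 ≈ 1.423; C = 1003 / 605 ≈ 1.658; D = 262 / 169 ≈ 1.550.
|Δ from 1.500|: A 0.112; B 0.077; C 0.158; D 0.050.

D, B, A, C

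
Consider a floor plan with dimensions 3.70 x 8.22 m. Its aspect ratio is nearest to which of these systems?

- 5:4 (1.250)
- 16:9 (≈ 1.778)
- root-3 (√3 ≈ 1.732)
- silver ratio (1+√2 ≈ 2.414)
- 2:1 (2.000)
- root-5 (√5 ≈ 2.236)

root-5

8.22/3.70 ≈ 2.222. Nearest candidates are root-5 (2.236, off by 0.014) and silver ratio (2.414, off by 0.192).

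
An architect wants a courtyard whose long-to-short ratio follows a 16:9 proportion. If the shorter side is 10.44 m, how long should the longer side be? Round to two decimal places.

16:9 ≈ 1.77778.
Longer side = 10.44 × 1.77778 ≈ 18.5600 → 18.56 m.

18.56 m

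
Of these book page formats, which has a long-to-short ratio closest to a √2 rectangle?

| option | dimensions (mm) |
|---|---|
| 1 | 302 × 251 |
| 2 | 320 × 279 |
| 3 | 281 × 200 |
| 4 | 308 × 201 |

3

Ratios (long/short): 1 ≈ 1.203; 2 ≈ 1.147; 3 ≈ 1.405; 4 ≈ 1.532.
root-2 ≈ 1.414; option 3 is nearest (Δ 0.009).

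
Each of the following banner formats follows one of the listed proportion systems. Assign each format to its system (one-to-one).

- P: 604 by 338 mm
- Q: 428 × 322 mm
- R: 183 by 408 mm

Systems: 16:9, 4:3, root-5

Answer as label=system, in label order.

P=16:9, Q=4:3, R=root-5

P = 604/338 ≈ 1.787 → 16:9 (1.778)
Q = 428/322 ≈ 1.329 → 4:3 (1.333)
R = 408/183 ≈ 2.230 → root-5 (2.236)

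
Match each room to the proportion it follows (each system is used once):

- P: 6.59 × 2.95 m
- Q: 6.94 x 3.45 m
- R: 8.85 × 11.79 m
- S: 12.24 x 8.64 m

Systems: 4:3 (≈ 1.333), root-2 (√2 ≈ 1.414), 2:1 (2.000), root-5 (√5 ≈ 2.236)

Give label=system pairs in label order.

P = 6.59/2.95 ≈ 2.234 → root-5 (2.236)
Q = 6.94/3.45 ≈ 2.012 → 2:1 (2.000)
R = 11.79/8.85 ≈ 1.332 → 4:3 (1.333)
S = 12.24/8.64 ≈ 1.417 → root-2 (1.414)

P=root-5, Q=2:1, R=4:3, S=root-2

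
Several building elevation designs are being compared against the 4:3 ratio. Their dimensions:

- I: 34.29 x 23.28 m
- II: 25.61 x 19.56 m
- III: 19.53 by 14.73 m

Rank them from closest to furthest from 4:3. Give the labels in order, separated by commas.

III, II, I

Ratios: I = 34.29 / 23.28 ≈ 1.473; II = 25.61 / 19.56 ≈ 1.309; III = 19.53 / 14.73 ≈ 1.326.
|Δ from 1.333|: I 0.140; II 0.024; III 0.007.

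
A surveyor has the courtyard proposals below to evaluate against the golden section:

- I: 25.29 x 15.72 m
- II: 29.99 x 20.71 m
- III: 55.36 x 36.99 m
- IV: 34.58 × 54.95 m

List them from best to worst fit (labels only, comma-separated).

I, IV, III, II

Ratios: I = 25.29 / 15.72 ≈ 1.609; II = 29.99 / 20.71 ≈ 1.448; III = 55.36 / 36.99 ≈ 1.497; IV = 54.95 / 34.58 ≈ 1.589.
|Δ from 1.618|: I 0.009; II 0.170; III 0.121; IV 0.029.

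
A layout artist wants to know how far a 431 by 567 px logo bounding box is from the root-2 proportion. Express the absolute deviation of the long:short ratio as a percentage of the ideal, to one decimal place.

7.0%

Ratio = 567 / 431 ≈ 1.3155.
Ideal root-2 ≈ 1.4142. |1.3155 − 1.4142| / 1.4142 ≈ 6.98% → 7.0%.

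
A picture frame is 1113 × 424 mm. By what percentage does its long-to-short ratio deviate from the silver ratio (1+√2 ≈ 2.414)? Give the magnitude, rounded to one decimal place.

8.7%

Ratio = 1113 / 424 ≈ 2.6250.
Ideal silver ratio ≈ 2.4142. |2.6250 − 2.4142| / 2.4142 ≈ 8.73% → 8.7%.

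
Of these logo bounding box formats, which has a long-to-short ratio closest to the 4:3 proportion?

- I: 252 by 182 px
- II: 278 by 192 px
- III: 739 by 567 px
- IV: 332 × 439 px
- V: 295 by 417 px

IV

Target 4:3 ≈ 1.333.
I: 1.385 (Δ0.052)  II: 1.448 (Δ0.115)  III: 1.303 (Δ0.030)  IV: 1.322 (Δ0.011)  V: 1.414 (Δ0.081)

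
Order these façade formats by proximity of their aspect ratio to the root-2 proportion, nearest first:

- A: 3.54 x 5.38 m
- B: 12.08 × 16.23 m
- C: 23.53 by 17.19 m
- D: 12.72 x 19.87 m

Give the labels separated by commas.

C, B, A, D

A: 5.38/3.54 ≈ 1.520 → |1.520 − 1.414| = 0.106
B: 16.23/12.08 ≈ 1.344 → |1.344 − 1.414| = 0.070
C: 23.53/17.19 ≈ 1.369 → |1.369 − 1.414| = 0.045
D: 19.87/12.72 ≈ 1.562 → |1.562 − 1.414| = 0.148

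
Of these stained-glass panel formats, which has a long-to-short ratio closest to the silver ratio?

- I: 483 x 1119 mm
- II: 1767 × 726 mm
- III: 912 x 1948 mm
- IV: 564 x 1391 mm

II

Target silver ratio ≈ 2.414.
I: 2.317 (Δ0.097)  II: 2.434 (Δ0.020)  III: 2.136 (Δ0.278)  IV: 2.466 (Δ0.052)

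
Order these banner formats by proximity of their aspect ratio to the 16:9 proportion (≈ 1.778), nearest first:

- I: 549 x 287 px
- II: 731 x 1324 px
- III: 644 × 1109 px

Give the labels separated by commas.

Ratios: I = 549 / 287 ≈ 1.913; II = 1324 / 731 ≈ 1.811; III = 1109 / 644 ≈ 1.722.
|Δ from 1.778|: I 0.135; II 0.033; III 0.056.

II, III, I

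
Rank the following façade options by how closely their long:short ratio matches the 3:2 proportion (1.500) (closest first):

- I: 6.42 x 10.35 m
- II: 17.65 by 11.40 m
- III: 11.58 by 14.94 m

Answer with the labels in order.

II, I, III

I: 10.35/6.42 ≈ 1.612 → |1.612 − 1.500| = 0.112
II: 17.65/11.40 ≈ 1.548 → |1.548 − 1.500| = 0.048
III: 14.94/11.58 ≈ 1.290 → |1.290 − 1.500| = 0.210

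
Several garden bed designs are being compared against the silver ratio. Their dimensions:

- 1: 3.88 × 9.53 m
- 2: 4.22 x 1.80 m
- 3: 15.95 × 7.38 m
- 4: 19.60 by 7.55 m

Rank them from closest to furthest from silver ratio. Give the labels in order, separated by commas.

1, 2, 4, 3

1: 9.53/3.88 ≈ 2.456 → |2.456 − 2.414| = 0.042
2: 4.22/1.80 ≈ 2.344 → |2.344 − 2.414| = 0.070
3: 15.95/7.38 ≈ 2.161 → |2.161 − 2.414| = 0.253
4: 19.60/7.55 ≈ 2.596 → |2.596 − 2.414| = 0.182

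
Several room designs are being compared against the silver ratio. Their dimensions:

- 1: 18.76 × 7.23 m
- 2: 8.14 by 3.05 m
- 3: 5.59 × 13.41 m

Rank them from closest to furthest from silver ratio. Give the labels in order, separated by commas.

3, 1, 2

Ratios: 1 = 18.76 / 7.23 ≈ 2.595; 2 = 8.14 / 3.05 ≈ 2.669; 3 = 13.41 / 5.59 ≈ 2.399.
|Δ from 2.414|: 1 0.181; 2 0.255; 3 0.015.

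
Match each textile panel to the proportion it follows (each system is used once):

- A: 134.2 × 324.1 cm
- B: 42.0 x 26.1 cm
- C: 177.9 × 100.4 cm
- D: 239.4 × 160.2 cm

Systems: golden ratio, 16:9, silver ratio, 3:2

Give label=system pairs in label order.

Ratios: A ≈ 2.415; B ≈ 1.609; C ≈ 1.772; D ≈ 1.494.
Targets: golden ratio ≈ 1.618; 16:9 ≈ 1.778; silver ratio ≈ 2.414; 3:2 ≈ 1.500.

A=silver ratio, B=golden ratio, C=16:9, D=3:2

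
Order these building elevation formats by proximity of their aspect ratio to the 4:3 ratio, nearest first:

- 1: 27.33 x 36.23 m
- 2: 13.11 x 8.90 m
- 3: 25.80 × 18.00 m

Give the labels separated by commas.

1: 36.23/27.33 ≈ 1.326 → |1.326 − 1.333| = 0.007
2: 13.11/8.90 ≈ 1.473 → |1.473 − 1.333| = 0.140
3: 25.80/18.00 ≈ 1.433 → |1.433 − 1.333| = 0.100

1, 3, 2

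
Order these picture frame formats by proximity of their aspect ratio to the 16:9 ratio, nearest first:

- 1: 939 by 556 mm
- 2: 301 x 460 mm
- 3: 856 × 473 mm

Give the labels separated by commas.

3, 1, 2

1: 939/556 ≈ 1.689 → |1.689 − 1.778| = 0.089
2: 460/301 ≈ 1.528 → |1.528 − 1.778| = 0.250
3: 856/473 ≈ 1.810 → |1.810 − 1.778| = 0.032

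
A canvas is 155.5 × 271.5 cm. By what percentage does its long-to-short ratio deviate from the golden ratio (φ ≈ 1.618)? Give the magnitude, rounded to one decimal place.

7.9%

Ratio = 271.5 / 155.5 ≈ 1.7460.
Ideal golden ratio ≈ 1.6180. |1.7460 − 1.6180| / 1.6180 ≈ 7.91% → 7.9%.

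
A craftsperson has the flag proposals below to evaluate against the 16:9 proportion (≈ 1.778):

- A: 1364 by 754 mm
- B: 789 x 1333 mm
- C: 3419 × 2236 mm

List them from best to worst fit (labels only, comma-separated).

Ratios: A = 1364 / 754 ≈ 1.809; B = 1333 / 789 ≈ 1.689; C = 3419 / 2236 ≈ 1.529.
|Δ from 1.778|: A 0.031; B 0.089; C 0.249.

A, B, C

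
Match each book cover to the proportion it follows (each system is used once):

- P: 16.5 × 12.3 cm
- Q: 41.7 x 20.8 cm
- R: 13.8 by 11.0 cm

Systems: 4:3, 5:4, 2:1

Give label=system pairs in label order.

P=4:3, Q=2:1, R=5:4

Ratios: P ≈ 1.341; Q ≈ 2.005; R ≈ 1.255.
Targets: 4:3 ≈ 1.333; 5:4 ≈ 1.250; 2:1 ≈ 2.000.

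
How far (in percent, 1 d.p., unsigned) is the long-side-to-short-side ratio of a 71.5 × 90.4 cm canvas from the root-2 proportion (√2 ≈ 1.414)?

10.6%

Ratio = 90.4 / 71.5 ≈ 1.2643.
Ideal root-2 ≈ 1.4142. |1.2643 − 1.4142| / 1.4142 ≈ 10.60% → 10.6%.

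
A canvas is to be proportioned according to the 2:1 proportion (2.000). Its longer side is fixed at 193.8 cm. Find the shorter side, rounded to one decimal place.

2:1 = 2.00000.
Shorter side = 193.8 ÷ 2.00000 ≈ 96.900 → 96.9 cm.

96.9 cm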